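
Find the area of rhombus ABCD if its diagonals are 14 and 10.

Area = (14 * 10) / 2 = 140 / 2 = 70

70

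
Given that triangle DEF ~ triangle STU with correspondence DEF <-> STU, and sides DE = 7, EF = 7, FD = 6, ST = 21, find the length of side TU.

Similar triangles have proportional sides. Setting up the proportion:
ST / DE = TU / EF
21 / 7 = TU / 7
TU = 7 * 21 / 7 = 21.

21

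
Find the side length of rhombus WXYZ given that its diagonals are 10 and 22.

The diagonals of a rhombus bisect each other at right angles.
Half-diagonals: 10/2 = 5 and 22/2 = 11
side = sqrt(5^2 + 11^2)
side = sqrt(25 + 121)
side = sqrt(146)

sqrt(146)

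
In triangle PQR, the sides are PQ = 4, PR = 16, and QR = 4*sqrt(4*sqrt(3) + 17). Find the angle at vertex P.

cos(P) = (4² + 16² - (4*sqrt(4*sqrt(3) + 17))²) / (2 × 4 × 16) = -sqrt(3)/2, so P = arccos(-sqrt(3)/2) = 150°.

150°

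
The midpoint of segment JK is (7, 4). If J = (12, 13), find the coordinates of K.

Using the midpoint formula: M = ((x1 + x2)/2, (y1 + y2)/2)
We know M = (7, 4) and J = (12, 13)
For x: 7 = (12 + x2)/2, so x2 = 2*7 - 12 = 2
For y: 4 = (13 + y2)/2, so y2 = 2*4 - 13 = -5
K = (2, -5)

(2, -5)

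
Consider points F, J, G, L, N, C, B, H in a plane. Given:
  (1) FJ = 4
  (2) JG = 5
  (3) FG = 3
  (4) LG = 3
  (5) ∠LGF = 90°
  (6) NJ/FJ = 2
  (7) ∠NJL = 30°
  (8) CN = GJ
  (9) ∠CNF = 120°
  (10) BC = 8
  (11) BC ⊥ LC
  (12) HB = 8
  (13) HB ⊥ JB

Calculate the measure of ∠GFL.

Step 1: By the law of cosines on triangle FGL: FL² = 3² + 3² − 2·3·3·cos(90°) = 18, so FL = 3·√2.
Step 2: By the inverse law of cosines on triangle GFL: cos(∠GFL) = (3² + (3·√2)² − 3²) / (2·3·3·√2) = 18/25.46 = 0.7071, so ∠GFL = 45°.

Therefore, the measure of angle ∠GFL = 45°.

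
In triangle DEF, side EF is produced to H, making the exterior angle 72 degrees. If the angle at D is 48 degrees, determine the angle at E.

angle E = 72 - 48 = 24 degrees (exterior angle theorem).

24 degrees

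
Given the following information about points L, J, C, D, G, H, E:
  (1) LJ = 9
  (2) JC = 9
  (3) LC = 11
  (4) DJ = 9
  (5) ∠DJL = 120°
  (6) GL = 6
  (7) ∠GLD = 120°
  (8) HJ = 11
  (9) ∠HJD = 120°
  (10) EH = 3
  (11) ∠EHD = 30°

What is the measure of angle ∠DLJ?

Step 1: By the law of cosines on triangle LJD: LD² = 9² + 9² − 2·9·9·cos(120°) = 243, so LD = 9·√3.
Step 2: By the inverse law of cosines on triangle DLJ: cos(∠DLJ) = ((9·√3)² + 9² − 9²) / (2·9·√3·9) = 243/280.59 = 0.866, so ∠DLJ = 30°.

Therefore, the measure of angle ∠DLJ = 30°.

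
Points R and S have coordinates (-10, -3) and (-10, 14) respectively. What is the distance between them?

The horizontal distance is |-10 - -10| = 0 and the vertical distance is |14 - -3| = 17.
By the Pythagorean theorem, d = sqrt(0^2 + 17^2) = sqrt(289) = 17.

17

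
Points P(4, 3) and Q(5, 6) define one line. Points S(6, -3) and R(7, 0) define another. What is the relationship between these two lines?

Slope of line 1: m1 = (6 - 3)/(5 - 4) = 3/1 = 3
Slope of line 2: m2 = (0 - -3)/(7 - 6) = 3/1 = 3
m1 = m2, so the lines are parallel.

Parallel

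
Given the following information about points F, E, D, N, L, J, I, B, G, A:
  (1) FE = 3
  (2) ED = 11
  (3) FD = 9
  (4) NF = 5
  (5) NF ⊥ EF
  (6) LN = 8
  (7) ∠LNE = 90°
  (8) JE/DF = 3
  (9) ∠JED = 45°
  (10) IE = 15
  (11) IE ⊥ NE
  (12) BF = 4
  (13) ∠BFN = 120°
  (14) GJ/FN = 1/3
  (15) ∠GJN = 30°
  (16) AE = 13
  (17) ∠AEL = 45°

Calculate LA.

Step 1: By the law of cosines on triangle EFN: EN² = 3² + 5² − 2·3·5·cos(90°) = 34, so EN = √34.
Step 2: By the law of cosines on triangle LNE: LE² = 8² + √34² − 2·8·√34·cos(90°) = 98, so LE = 7·√2.
Step 3: By the law of cosines on triangle LEA: LA² = (7·√2)² + 13² − 2·7·√2·13·cos(45°) = 85, so LA = √85.

Therefore, the length of LA = √85.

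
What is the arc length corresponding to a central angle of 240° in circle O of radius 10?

Arc length = 2π(10)(2/3) = 40*pi/3

40*pi/3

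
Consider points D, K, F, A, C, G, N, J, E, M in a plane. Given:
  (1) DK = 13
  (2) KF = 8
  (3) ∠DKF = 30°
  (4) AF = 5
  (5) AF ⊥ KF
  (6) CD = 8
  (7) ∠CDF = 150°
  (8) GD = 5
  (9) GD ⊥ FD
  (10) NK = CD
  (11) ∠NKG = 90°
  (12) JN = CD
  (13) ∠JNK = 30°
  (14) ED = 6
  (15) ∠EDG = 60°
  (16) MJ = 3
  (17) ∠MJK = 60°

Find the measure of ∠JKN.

From the given relations: NK = CD = 8; JN = CD = 8.
Step 1: By the law of cosines on triangle KNJ: KJ² = 8² + 8² − 2·8·8·cos(30°) = 17.15, so KJ ≈ 4.14.
Step 2: By the inverse law of cosines on triangle JKN: cos(∠JKN) = (4.14² + 8² − 8²) / (2·4.14·8) = 17.15/66.26 = 0.2588, so ∠JKN = 75°.

Therefore, the measure of angle ∠JKN = 75°.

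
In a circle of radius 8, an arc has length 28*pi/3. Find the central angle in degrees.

The full circumference is 2πr = 16*pi.
The arc is 28*pi/3 / 16*pi = 7/12 of the full circle.
So the central angle = 7/12 × 360° = 210°.

210°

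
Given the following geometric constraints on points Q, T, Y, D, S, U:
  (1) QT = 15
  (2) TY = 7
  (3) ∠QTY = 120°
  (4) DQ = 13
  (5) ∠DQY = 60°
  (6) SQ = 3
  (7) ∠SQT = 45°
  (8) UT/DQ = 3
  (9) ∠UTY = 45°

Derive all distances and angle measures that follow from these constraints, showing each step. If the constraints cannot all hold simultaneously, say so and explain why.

The constraints are consistent.

From the given relations:
  UT = 3·DQ = 3·13 = 39

Step 1: From QT = 15, TY = 7, and ∠QTY = 120°, by the law of cosines:
  QY² = QT² + TY² - 2·QT·TY·cos(120°) = 225 + 49 + 105 = 379
  QY ≈ 19.47

Step 2: From TQ = 15, QS = 3, and ∠TQS = 45°, by the law of cosines:
  TS² = TQ² + QS² - 2·TQ·QS·cos(45°) = 225 + 9 - 63.64 = 170.4
  TS ≈ 13.05

Step 3: From YT = 7, TU = 39, and ∠YTU = 45°, by the law of cosines:
  YU² = YT² + TU² - 2·YT·TU·cos(45°) = 49 + 1521 - 386.1 = 1184
  YU ≈ 34.41

Step 4: From YQ = 19.47, QD = 13, and ∠YQD = 60°, by the law of cosines:
  YD² = YQ² + QD² - 2·YQ·QD·cos(60°) = 379 + 169 - 253.1 = 294.9
  YD ≈ 17.17

Step 5: From QT = 15, QY = 19.47, TY = 7, by the inverse law of cosines:
  cos(∠TQY) = (QT² + QY² - TY²) / (2·QT·QY)
  ∠TQY = 18.14°

Step 6: From TQ = 15, TS = 13.05, QS = 3, by the inverse law of cosines:
  cos(∠QTS) = (TQ² + TS² - QS²) / (2·TQ·TS)
  ∠QTS = 9.35°

Step 7: From YQ = 19.47, YT = 7, QT = 15, by the inverse law of cosines:
  cos(∠QYT) = (YQ² + YT² - QT²) / (2·YQ·YT)
  ∠QYT = 41.86°

Step 8: From YT = 7, YU = 34.41, TU = 39, by the inverse law of cosines:
  cos(∠TYU) = (YT² + YU² - TU²) / (2·YT·YU)
  ∠TYU = 126.73°

Step 9: From SQ = 3, ST = 13.05, QT = 15, by the inverse law of cosines:
  cos(∠QST) = (SQ² + ST² - QT²) / (2·SQ·ST)
  ∠QST = 125.65°

Step 10: From UT = 39, UY = 34.41, TY = 7, by the inverse law of cosines:
  cos(∠TUY) = (UT² + UY² - TY²) / (2·UT·UY)
  ∠TUY = 8.27°

Step 11: From YD = 17.17, YQ = 19.47, DQ = 13, by the inverse law of cosines:
  cos(∠DYQ) = (YD² + YQ² - DQ²) / (2·YD·YQ)
  ∠DYQ = 40.96°

Step 12: From DQ = 13, DY = 17.17, QY = 19.47, by the inverse law of cosines:
  cos(∠QDY) = (DQ² + DY² - QY²) / (2·DQ·DY)
  ∠QDY = 79.04°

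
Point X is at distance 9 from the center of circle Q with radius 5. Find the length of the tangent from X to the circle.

The tangent, radius, and line from the external point to the center form a right triangle.
The right angle is where the tangent meets the radius.
By the Pythagorean theorem: tangent² + 5² = 9²
tangent² = 81 - 25 = 56
tangent = 2*sqrt(14)

2*sqrt(14)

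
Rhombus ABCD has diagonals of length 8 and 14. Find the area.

Area = (8 * 14) / 2 = 112 / 2 = 56

56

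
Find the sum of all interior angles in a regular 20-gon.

The sum of interior angles of an n-sided polygon is (n - 2) * 180.
For n = 20: (20 - 2) * 180 = 18 * 180 = 3240 degrees.

3240 degrees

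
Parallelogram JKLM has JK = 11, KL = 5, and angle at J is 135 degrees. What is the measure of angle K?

Consecutive angles are supplementary: angle K = 180 - 135 = 45 degrees.

45 degrees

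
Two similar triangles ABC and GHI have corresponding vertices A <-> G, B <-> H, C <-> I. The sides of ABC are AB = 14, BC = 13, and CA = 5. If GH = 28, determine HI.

Since the triangles are similar, the ratio of corresponding sides is constant.
Scale factor k = GH / AB = 28 / 14 = 2
HI = k * BC = 2 * 13 = 26

26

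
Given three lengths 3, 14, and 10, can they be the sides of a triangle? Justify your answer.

Check the triangle inequality: 3 + 10 = 13 ≤ 14.
Since the sum of two sides does not exceed the third, no triangle can be formed.

No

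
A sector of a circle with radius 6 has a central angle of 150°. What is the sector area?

The full circle has area πr² = π(6)² = 36*pi.
The sector covers 150° out of 360°, a fraction of 5/12.
Sector area = 36*pi × 5/12 = 15*pi.

15*pi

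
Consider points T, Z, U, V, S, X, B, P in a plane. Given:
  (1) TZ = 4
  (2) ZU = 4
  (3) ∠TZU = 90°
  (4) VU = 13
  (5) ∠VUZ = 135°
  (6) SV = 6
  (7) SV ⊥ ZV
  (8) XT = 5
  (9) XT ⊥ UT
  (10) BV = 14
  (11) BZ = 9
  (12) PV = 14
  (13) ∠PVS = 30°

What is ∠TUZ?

Step 1: By the law of cosines on triangle UZT: UT² = 4² + 4² − 2·4·4·cos(90°) = 32, so UT = 4·√2.
Step 2: By the inverse law of cosines on triangle TUZ: cos(∠TUZ) = ((4·√2)² + 4² − 4²) / (2·4·√2·4) = 32/45.25 = 0.7071, so ∠TUZ = 45°.

Therefore, the measure of angle ∠TUZ = 45°.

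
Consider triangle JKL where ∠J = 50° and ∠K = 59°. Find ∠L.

Let angle L = x. Then 50 + 59 + x = 180.
x = 180 - 109 = 71 degrees.

71 degrees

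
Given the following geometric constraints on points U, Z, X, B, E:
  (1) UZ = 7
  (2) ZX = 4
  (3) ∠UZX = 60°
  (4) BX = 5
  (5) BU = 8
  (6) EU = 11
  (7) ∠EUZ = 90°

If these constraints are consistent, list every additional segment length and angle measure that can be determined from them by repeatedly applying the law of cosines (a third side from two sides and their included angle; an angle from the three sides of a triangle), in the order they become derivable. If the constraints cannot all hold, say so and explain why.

The constraints are consistent. Derivable facts, in order:
After 1 step:
- UX = √37
- ZE = √170
After 2 steps:
- ∠BUX = 38.66°
- ∠BXU = 91.88°
- ∠EZU = 57.53°
- ∠UBX = 49.46°
- ∠UEZ = 32.47°
- ∠UXZ = 85.28°
- ∠XUZ = 34.72°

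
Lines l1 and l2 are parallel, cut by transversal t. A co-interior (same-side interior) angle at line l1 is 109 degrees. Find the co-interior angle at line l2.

Co-interior angles sum to 180: 180 - 109 = 71 degrees.

71 degrees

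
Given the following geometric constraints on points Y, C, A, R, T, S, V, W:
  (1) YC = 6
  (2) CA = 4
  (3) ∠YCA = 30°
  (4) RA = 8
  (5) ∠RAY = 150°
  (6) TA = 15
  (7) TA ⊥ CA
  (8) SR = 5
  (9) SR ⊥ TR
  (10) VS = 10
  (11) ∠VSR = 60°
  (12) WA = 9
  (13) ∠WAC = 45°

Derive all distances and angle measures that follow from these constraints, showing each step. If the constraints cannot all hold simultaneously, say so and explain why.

The constraints are consistent.

Step 1: From YC = 6, CA = 4, and ∠YCA = 30°, by the law of cosines:
  YA² = YC² + CA² - 2·YC·CA·cos(30°) = 36 + 16 - 41.57 = 10.43
  YA ≈ 3.23

Step 2: From CA = 4, AT = 15, and ∠CAT = 90°, by the law of cosines:
  CT² = CA² + AT² - 2·CA·AT·cos(90°) = 16 + 225 - 0 = 241
  CT ≈ 15.52

Step 3: From CA = 4, AW = 9, and ∠CAW = 45°, by the law of cosines:
  CW² = CA² + AW² - 2·CA·AW·cos(45°) = 16 + 81 - 50.91 = 46.09
  CW ≈ 6.79

Step 4: From RS = 5, SV = 10, and ∠RSV = 60°, by the law of cosines:
  RV² = RS² + SV² - 2·RS·SV·cos(60°) = 25 + 100 - 50 = 75
  RV = 5·√3

Step 5: From YA = 3.23, AR = 8, and ∠YAR = 150°, by the law of cosines:
  YR² = YA² + AR² - 2·YA·AR·cos(150°) = 10.43 + 64 + 44.75 = 119.2
  YR ≈ 10.92

Step 6: From YA = 3.23, YC = 6, AC = 4, by the inverse law of cosines:
  cos(∠AYC) = (YA² + YC² - AC²) / (2·YA·YC)
  ∠AYC = 38.26°

Step 7: From CA = 4, CT = 15.52, AT = 15, by the inverse law of cosines:
  cos(∠ACT) = (CA² + CT² - AT²) / (2·CA·CT)
  ∠ACT = 75.07°

Step 8: From CA = 4, CW = 6.79, AW = 9, by the inverse law of cosines:
  cos(∠ACW) = (CA² + CW² - AW²) / (2·CA·CW)
  ∠ACW = 110.38°

Step 9: From AC = 4, AY = 3.23, CY = 6, by the inverse law of cosines:
  cos(∠CAY) = (AC² + AY² - CY²) / (2·AC·AY)
  ∠CAY = 111.74°

Step 10: From RS = 5, RV = 5·√3, SV = 10, by the inverse law of cosines:
  cos(∠SRV) = (RS² + RV² - SV²) / (2·RS·RV)
  ∠SRV = 90°

Step 11: From TA = 15, TC = 15.52, AC = 4, by the inverse law of cosines:
  cos(∠ATC) = (TA² + TC² - AC²) / (2·TA·TC)
  ∠ATC = 14.93°

Step 12: From VR = 5·√3, VS = 10, RS = 5, by the inverse law of cosines:
  cos(∠RVS) = (VR² + VS² - RS²) / (2·VR·VS)
  ∠RVS = 30°

Step 13: From WA = 9, WC = 6.79, AC = 4, by the inverse law of cosines:
  cos(∠AWC) = (WA² + WC² - AC²) / (2·WA·WC)
  ∠AWC = 24.62°

Step 14: From YA = 3.23, YR = 10.92, AR = 8, by the inverse law of cosines:
  cos(∠AYR) = (YA² + YR² - AR²) / (2·YA·YR)
  ∠AYR = 21.49°

Step 15: From RA = 8, RY = 10.92, AY = 3.23, by the inverse law of cosines:
  cos(∠ARY) = (RA² + RY² - AY²) / (2·RA·RY)
  ∠ARY = 8.51°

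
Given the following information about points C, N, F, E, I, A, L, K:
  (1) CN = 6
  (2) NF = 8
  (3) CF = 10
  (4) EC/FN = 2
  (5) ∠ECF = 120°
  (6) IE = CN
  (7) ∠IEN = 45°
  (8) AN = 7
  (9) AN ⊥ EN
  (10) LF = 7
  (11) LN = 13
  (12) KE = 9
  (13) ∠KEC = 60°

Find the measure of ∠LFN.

Step 1: By the inverse law of cosines on triangle LFN: cos(∠LFN) = (7² + 8² − 13²) / (2·7·8) = -56/112 = -0.5, so ∠LFN = 120°.

Therefore, the measure of angle ∠LFN = 120°.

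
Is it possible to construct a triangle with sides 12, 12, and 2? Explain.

Sort the sides: 2, 12, 12.
It suffices to check that the sum of the two smallest exceeds the largest:
2 + 12 = 14 > 12. ✓
Yes, a valid triangle can be formed.

Yes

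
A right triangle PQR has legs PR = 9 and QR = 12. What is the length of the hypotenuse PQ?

By the Pythagorean theorem: PQ^2 = PR^2 + QR^2
PQ^2 = 9^2 + 12^2 = 81 + 144 = 225
PQ = sqrt(225) = 15

15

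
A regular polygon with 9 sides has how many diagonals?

The number of diagonals in an n-gon is n(n - 3)/2.
For n = 9: 9(9 - 3)/2 = 9 × 6 / 2 = 27.

27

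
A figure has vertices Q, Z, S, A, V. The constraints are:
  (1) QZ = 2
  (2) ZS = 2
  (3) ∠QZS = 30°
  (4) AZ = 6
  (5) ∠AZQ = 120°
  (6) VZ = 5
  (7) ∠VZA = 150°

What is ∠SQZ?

Step 1: By the law of cosines on triangle QZS: QS² = 2² + 2² − 2·2·2·cos(30°) = 1.07, so QS ≈ 1.04.
Step 2: By the inverse law of cosines on triangle SQZ: cos(∠SQZ) = (1.04² + 2² − 2²) / (2·1.04·2) = 1.07/4.14 = 0.2588, so ∠SQZ = 75°.

Therefore, the measure of angle ∠SQZ = 75°.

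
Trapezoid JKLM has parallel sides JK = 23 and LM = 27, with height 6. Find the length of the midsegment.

The midsegment (median) of a trapezoid connects the midpoints of the non-parallel sides.
Its length is the average of the two bases: (23 + 27) / 2 = 25.

25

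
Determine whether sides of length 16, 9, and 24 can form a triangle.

Yes.
The triangle inequality requires that the sum of any two sides exceeds the third.
Here 9 + 16 = 25 > 24, so the condition is met.

Yes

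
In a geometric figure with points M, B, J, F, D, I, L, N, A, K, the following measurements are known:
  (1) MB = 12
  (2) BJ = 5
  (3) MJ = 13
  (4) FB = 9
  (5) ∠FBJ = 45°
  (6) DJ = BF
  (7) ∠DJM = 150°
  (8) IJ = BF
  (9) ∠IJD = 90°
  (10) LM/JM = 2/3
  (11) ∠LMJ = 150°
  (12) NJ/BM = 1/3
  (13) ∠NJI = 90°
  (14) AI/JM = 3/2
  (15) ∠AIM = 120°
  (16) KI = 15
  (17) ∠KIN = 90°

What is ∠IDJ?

From the given relations: DJ = BF = 9; IJ = BF = 9.
Step 1: By the law of cosines on triangle DJI: DI² = 9² + 9² − 2·9·9·cos(90°) = 162, so DI = 9·√2.
Step 2: By the inverse law of cosines on triangle IDJ: cos(∠IDJ) = ((9·√2)² + 9² − 9²) / (2·9·√2·9) = 162/229.1 = 0.7071, so ∠IDJ = 45°.

Therefore, the measure of angle ∠IDJ = 45°.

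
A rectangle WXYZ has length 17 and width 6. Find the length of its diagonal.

Using the Pythagorean theorem:
d² = 17² + 6² = 289 + 36 = 325
d = sqrt(325) = 5*sqrt(13)

5*sqrt(13)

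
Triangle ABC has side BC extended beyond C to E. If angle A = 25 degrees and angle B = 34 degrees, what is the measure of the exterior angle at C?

The interior angle at C is 180 - 25 - 34 = 121 degrees.
The exterior angle and interior angle at C are supplementary:
Exterior angle = 180 - 121 = 59 degrees.

59 degrees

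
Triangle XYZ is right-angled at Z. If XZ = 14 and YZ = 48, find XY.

In a right triangle, the square of the hypotenuse equals the sum of the squares of the two legs.
The legs are 14 and 48, so the hypotenuse = sqrt(196 + 2304) = sqrt(2500) = 50.

50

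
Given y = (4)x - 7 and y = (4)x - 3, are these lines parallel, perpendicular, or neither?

Slope of line 1: m1 = 4
Slope of line 2: m2 = 4
m1 = m2, so the lines are parallel.

Parallel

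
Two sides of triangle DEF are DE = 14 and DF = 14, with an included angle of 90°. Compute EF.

The included angle is 90°, so the triangle is right-angled at D. The opposite side EF is the hypotenuse.
By the Pythagorean theorem: EF = sqrt(14^2 + 14^2) = sqrt(392) = 14*sqrt(2).

14*sqrt(2)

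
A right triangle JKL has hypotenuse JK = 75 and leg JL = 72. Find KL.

KL = sqrt(75^2 - 72^2) = sqrt(441) = 21

21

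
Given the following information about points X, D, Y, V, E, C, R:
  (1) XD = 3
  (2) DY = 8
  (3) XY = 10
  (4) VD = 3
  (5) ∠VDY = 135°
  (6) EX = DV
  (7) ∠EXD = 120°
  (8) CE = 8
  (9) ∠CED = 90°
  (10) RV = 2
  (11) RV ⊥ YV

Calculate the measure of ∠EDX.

From the given relations: EX = DV = 3.
Step 1: By the law of cosines on triangle DXE: DE² = 3² + 3² − 2·3·3·cos(120°) = 27, so DE = 3·√3.
Step 2: By the inverse law of cosines on triangle EDX: cos(∠EDX) = ((3·√3)² + 3² − 3²) / (2·3·√3·3) = 27/31.18 = 0.866, so ∠EDX = 30°.

Therefore, the measure of angle ∠EDX = 30°.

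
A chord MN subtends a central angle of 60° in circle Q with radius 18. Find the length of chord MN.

Chord length = 2r sin(θ/2)
= 2 × 18 × sin(60°/2)
= 2 × 18 × sin(30°)
= 18

18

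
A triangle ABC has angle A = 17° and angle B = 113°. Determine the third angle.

angle C = 180 - 17 - 113 = 50 degrees.

50 degrees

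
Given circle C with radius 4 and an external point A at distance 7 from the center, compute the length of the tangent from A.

Let T be the point of tangency. Then CT ⊥ AT (radius ⊥ tangent).
In right triangle CTA: CA² = CT² + AT²
7² = 4² + AT²
AT² = 33, AT = sqrt(33)

sqrt(33)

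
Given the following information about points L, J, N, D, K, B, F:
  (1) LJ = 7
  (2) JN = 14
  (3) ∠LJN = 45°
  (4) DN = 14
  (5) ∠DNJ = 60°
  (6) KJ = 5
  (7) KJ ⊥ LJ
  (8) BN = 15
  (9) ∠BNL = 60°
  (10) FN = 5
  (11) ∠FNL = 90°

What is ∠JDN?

Step 1: By the law of cosines on triangle DNJ: DJ² = 14² + 14² − 2·14·14·cos(60°) = 196, so DJ = 14.
Step 2: By the inverse law of cosines on triangle JDN: cos(∠JDN) = (14² + 14² − 14²) / (2·14·14) = 196/392 = 0.5, so ∠JDN = 60°.

Therefore, the measure of angle ∠JDN = 60°.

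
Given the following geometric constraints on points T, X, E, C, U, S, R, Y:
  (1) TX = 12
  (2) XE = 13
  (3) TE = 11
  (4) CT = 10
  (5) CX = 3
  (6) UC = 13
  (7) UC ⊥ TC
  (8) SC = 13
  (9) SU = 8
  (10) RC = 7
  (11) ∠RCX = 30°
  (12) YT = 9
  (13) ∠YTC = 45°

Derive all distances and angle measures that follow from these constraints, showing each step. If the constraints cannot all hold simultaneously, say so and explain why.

The constraints are consistent.

Step 1: From TC = 10, CU = 13, and ∠TCU = 90°, by the law of cosines:
  TU² = TC² + CU² - 2·TC·CU·cos(90°) = 100 + 169 - 0 = 269
  TU ≈ 16.4

Step 2: From XC = 3, CR = 7, and ∠XCR = 30°, by the law of cosines:
  XR² = XC² + CR² - 2·XC·CR·cos(30°) = 9 + 49 - 36.37 = 21.63
  XR ≈ 4.65

Step 3: From CT = 10, TY = 9, and ∠CTY = 45°, by the law of cosines:
  CY² = CT² + TY² - 2·CT·TY·cos(45°) = 100 + 81 - 127.3 = 53.72
  CY ≈ 7.33

Step 4: From TC = 10, TX = 12, CX = 3, by the inverse law of cosines:
  cos(∠CTX) = (TC² + TX² - CX²) / (2·TC·TX)
  ∠CTX = 11.72°

Step 5: From TE = 11, TX = 12, EX = 13, by the inverse law of cosines:
  cos(∠ETX) = (TE² + TX² - EX²) / (2·TE·TX)
  ∠ETX = 68.68°

Step 6: From XC = 3, XT = 12, CT = 10, by the inverse law of cosines:
  cos(∠CXT) = (XC² + XT² - CT²) / (2·XC·XT)
  ∠CXT = 42.6°

Step 7: From XE = 13, XT = 12, ET = 11, by the inverse law of cosines:
  cos(∠EXT) = (XE² + XT² - ET²) / (2·XE·XT)
  ∠EXT = 52.02°

Step 8: From ET = 11, EX = 13, TX = 12, by the inverse law of cosines:
  cos(∠TEX) = (ET² + EX² - TX²) / (2·ET·EX)
  ∠TEX = 59.3°

Step 9: From CS = 13, CU = 13, SU = 8, by the inverse law of cosines:
  cos(∠SCU) = (CS² + CU² - SU²) / (2·CS·CU)
  ∠SCU = 35.84°

Step 10: From CT = 10, CX = 3, TX = 12, by the inverse law of cosines:
  cos(∠TCX) = (CT² + CX² - TX²) / (2·CT·CX)
  ∠TCX = 125.69°

Step 11: From UC = 13, US = 8, CS = 13, by the inverse law of cosines:
  cos(∠CUS) = (UC² + US² - CS²) / (2·UC·US)
  ∠CUS = 72.08°

Step 12: From SC = 13, SU = 8, CU = 13, by the inverse law of cosines:
  cos(∠CSU) = (SC² + SU² - CU²) / (2·SC·SU)
  ∠CSU = 72.08°

Step 13: From TC = 10, TU = 16.4, CU = 13, by the inverse law of cosines:
  cos(∠CTU) = (TC² + TU² - CU²) / (2·TC·TU)
  ∠CTU = 52.43°

Step 14: From XC = 3, XR = 4.65, CR = 7, by the inverse law of cosines:
  cos(∠CXR) = (XC² + XR² - CR²) / (2·XC·XR)
  ∠CXR = 131.18°

Step 15: From CT = 10, CY = 7.33, TY = 9, by the inverse law of cosines:
  cos(∠TCY) = (CT² + CY² - TY²) / (2·CT·CY)
  ∠TCY = 60.26°

Step 16: From UC = 13, UT = 16.4, CT = 10, by the inverse law of cosines:
  cos(∠CUT) = (UC² + UT² - CT²) / (2·UC·UT)
  ∠CUT = 37.57°

Step 17: From RC = 7, RX = 4.65, CX = 3, by the inverse law of cosines:
  cos(∠CRX) = (RC² + RX² - CX²) / (2·RC·RX)
  ∠CRX = 18.82°

Step 18: From YC = 7.33, YT = 9, CT = 10, by the inverse law of cosines:
  cos(∠CYT) = (YC² + YT² - CT²) / (2·YC·YT)
  ∠CYT = 74.74°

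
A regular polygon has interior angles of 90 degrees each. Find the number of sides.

Each interior angle of a regular n-gon is (n - 2) * 180 / n.
Setting this equal to 90:
(n - 2) * 180 / n = 90
Each exterior angle = 180 - 90 = 90 degrees.
Since exterior angles sum to 360: n = 360 / 90 = 4.

4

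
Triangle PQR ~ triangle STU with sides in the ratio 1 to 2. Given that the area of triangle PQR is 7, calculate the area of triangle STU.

For similar figures, the area ratio equals the square of the side ratio.
Side ratio (PQR to STU) = 1:2, so area ratio = 1^2:2^2 = 1:4.
If the area of PQR is 7, then the area of STU = 7 * (4/1) = 28.

28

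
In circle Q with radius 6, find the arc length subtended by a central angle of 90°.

Arc length = 2π(6)(1/4) = 3*pi

3*pi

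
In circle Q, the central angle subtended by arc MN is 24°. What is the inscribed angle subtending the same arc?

Inscribed angle = 24° / 2 = 12° (inscribed angle theorem).

12°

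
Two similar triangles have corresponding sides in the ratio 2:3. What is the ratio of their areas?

Area ratio = (side ratio)^2 = (2/3)^2 = 4:9.

4:9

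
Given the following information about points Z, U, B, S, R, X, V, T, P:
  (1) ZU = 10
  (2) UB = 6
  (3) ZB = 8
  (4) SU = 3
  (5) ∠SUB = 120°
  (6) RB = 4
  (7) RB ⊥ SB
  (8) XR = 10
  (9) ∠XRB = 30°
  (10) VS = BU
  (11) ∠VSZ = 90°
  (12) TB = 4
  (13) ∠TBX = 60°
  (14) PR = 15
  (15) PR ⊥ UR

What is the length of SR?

Step 1: By the law of cosines on triangle BUS: BS² = 6² + 3² − 2·6·3·cos(120°) = 63, so BS = 3·√7.
Step 2: By the law of cosines on triangle SBR: SR² = (3·√7)² + 4² − 2·3·√7·4·cos(90°) = 79, so SR = √79.

Therefore, the length of SR = √79.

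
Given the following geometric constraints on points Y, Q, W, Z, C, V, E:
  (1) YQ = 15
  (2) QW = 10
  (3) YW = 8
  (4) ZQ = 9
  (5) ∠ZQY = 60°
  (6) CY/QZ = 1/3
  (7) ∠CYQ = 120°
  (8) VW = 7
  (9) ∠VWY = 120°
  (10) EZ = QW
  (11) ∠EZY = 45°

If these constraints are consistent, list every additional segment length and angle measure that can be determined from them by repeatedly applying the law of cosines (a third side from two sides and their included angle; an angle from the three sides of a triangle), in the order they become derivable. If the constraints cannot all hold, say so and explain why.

The constraints are consistent. Derivable facts, in order:
After 1 step:
- QC = 3·√31
- YV = 13
- YZ = 3·√19
- ∠QWY = 112.41°
- ∠QYW = 38.05°
- ∠WQY = 29.54°
After 2 steps:
- YE ≈ 9.28
- ∠CQY = 8.95°
- ∠QCY = 51.05°
- ∠QYZ = 36.59°
- ∠QZY = 83.41°
- ∠VYW = 27.8°
- ∠WVY = 32.2°
After 3 steps:
- ∠EYZ = 49.66°
- ∠YEZ = 85.34°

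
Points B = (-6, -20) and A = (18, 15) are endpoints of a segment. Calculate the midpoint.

The midpoint is the point halfway along the segment.
Move half the horizontal distance: -6 + (18 - -6)/2 = -6 + 24/2 = 6
Move half the vertical distance: -20 + (15 - -20)/2 = -20 + 35/2 = -5/2
Midpoint = (6, -5/2)

(6, -5/2)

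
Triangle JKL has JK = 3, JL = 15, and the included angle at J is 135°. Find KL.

Law of cosines: KL^2 = 3^2 + 15^2 - 2(3)(15)cos(135°) = 45*sqrt(2) + 234, so KL = 3*sqrt(5*sqrt(2) + 26).

3*sqrt(5*sqrt(2) + 26)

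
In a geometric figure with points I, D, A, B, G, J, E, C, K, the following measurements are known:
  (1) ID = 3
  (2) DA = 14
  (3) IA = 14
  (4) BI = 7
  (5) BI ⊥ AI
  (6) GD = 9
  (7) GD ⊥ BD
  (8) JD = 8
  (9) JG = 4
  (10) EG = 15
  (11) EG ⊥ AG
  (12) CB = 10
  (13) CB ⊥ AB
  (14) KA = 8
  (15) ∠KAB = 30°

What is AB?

Step 1: By the law of cosines on triangle AIB: AB² = 14² + 7² − 2·14·7·cos(90°) = 245, so AB = 7·√5.

Therefore, the length of AB = 7·√5.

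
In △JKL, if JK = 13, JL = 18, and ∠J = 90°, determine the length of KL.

Since angle J = 90°, this is a right triangle and the law of cosines reduces to the Pythagorean theorem.
KL^2 = 13^2 + 18^2 = 493
KL = sqrt(493)

sqrt(493)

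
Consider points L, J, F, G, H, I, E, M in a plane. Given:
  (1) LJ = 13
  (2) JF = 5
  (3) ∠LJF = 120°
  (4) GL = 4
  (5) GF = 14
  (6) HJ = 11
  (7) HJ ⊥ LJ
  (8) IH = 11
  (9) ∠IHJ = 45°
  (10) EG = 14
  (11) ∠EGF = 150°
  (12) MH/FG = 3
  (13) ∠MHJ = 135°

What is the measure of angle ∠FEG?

Step 1: By the law of cosines on triangle EGF: EF² = 14² + 14² − 2·14·14·cos(150°) = 731.48, so EF ≈ 27.05.
Step 2: By the inverse law of cosines on triangle FEG: cos(∠FEG) = (27.05² + 14² − 14²) / (2·27.05·14) = 731.48/757.29 = 0.9659, so ∠FEG = 15°.

Therefore, the measure of angle ∠FEG = 15°.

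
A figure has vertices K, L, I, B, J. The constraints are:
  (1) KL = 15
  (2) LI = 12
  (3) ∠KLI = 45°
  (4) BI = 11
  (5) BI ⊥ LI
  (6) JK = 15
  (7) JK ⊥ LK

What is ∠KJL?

Step 1: By the law of cosines on triangle JKL: JL² = 15² + 15² − 2·15·15·cos(90°) = 450, so JL = 15·√2.
Step 2: By the inverse law of cosines on triangle KJL: cos(∠KJL) = (15² + (15·√2)² − 15²) / (2·15·15·√2) = 450/636.4 = 0.7071, so ∠KJL = 45°.

Therefore, the measure of angle ∠KJL = 45°.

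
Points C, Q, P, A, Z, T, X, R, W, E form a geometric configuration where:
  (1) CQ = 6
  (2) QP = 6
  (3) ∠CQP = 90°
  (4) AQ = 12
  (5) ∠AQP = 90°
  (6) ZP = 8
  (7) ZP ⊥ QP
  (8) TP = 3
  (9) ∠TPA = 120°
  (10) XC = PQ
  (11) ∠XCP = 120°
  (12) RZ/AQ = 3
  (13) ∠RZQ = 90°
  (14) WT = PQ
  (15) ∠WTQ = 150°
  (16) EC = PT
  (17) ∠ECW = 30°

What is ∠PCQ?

Step 1: By the law of cosines on triangle CQP: CP² = 6² + 6² − 2·6·6·cos(90°) = 72, so CP = 6·√2.
Step 2: By the inverse law of cosines on triangle PCQ: cos(∠PCQ) = ((6·√2)² + 6² − 6²) / (2·6·√2·6) = 72/101.82 = 0.7071, so ∠PCQ = 45°.

Therefore, the measure of angle ∠PCQ = 45°.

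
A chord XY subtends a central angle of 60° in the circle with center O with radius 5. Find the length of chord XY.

Drop a perpendicular from the center to the chord, bisecting both the chord and the central angle.
Each half-chord = r sin(θ/2) = 5 sin(30°).
The full chord = 2 × 5 × sin(30°) = 5.

5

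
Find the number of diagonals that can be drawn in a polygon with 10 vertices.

The number of diagonals in an n-gon is n(n - 3)/2.
For n = 10: 10(10 - 3)/2 = 10 × 7 / 2 = 35.

35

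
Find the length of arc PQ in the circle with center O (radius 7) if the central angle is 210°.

Arc length = 2π(7)(7/12) = 49*pi/6

49*pi/6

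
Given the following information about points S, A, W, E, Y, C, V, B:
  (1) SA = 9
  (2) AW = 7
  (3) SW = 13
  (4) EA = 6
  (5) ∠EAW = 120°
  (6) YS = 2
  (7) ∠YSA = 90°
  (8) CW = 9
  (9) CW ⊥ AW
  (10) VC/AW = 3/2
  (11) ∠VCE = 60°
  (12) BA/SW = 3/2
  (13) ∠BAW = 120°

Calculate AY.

Step 1: By the law of cosines on triangle ASY: AY² = 9² + 2² − 2·9·2·cos(90°) = 85, so AY = √85.

Therefore, the length of AY = √85.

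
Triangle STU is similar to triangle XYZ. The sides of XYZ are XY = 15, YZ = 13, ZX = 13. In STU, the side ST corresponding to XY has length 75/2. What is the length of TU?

Since the triangles are similar, the ratio of corresponding sides is constant.
Scale factor k = ST / XY = 75/2 / 15 = 5/2
TU = k * YZ = 5/2 * 13 = 65/2

65/2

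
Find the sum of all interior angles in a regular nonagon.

The sum of interior angles of an n-sided polygon is (n - 2) * 180.
For n = 9: (9 - 2) * 180 = 7 * 180 = 1260 degrees.

1260 degrees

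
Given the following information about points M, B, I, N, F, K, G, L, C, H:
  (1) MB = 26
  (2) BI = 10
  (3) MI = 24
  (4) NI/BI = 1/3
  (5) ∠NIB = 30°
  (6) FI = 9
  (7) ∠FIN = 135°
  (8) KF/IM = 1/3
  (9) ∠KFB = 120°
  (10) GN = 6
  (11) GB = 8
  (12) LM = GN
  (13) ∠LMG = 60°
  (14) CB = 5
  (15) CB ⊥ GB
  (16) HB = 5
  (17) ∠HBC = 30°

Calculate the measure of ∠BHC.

Step 1: By the law of cosines on triangle HBC: HC² = 5² + 5² − 2·5·5·cos(30°) = 6.7, so HC ≈ 2.59.
Step 2: By the inverse law of cosines on triangle BHC: cos(∠BHC) = (5² + 2.59² − 5²) / (2·5·2.59) = 6.7/25.88 = 0.2588, so ∠BHC = 75°.

Therefore, the measure of angle ∠BHC = 75°.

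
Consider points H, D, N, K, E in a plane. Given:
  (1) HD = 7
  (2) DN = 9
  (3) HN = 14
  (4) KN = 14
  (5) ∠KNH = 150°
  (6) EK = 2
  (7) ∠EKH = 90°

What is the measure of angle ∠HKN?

Step 1: By the law of cosines on triangle KNH: KH² = 14² + 14² − 2·14·14·cos(150°) = 731.48, so KH ≈ 27.05.
Step 2: By the inverse law of cosines on triangle HKN: cos(∠HKN) = (27.05² + 14² − 14²) / (2·27.05·14) = 731.48/757.29 = 0.9659, so ∠HKN = 15°.

Therefore, the measure of angle ∠HKN = 15°.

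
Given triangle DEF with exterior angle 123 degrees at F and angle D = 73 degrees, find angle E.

By the exterior angle theorem: exterior angle = sum of remote interior angles.
123 = 73 + angle E
angle E = 123 - 73 = 50 degrees

50 degrees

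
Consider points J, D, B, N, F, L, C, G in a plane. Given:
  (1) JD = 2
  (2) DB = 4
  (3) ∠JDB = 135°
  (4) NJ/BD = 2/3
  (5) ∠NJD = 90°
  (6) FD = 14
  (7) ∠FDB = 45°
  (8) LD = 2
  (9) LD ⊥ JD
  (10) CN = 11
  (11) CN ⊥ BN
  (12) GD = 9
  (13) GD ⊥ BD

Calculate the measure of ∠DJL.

Step 1: By the law of cosines on triangle JDL: JL² = 2² + 2² − 2·2·2·cos(90°) = 8, so JL = 2·√2.
Step 2: By the inverse law of cosines on triangle DJL: cos(∠DJL) = (2² + (2·√2)² − 2²) / (2·2·2·√2) = 8/11.31 = 0.7071, so ∠DJL = 45°.

Therefore, the measure of angle ∠DJL = 45°.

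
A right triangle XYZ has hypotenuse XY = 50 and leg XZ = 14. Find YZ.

Rearranging the Pythagorean theorem to solve for the unknown leg:
leg^2 = hypotenuse^2 - known_leg^2 = 2500 - 196 = 2304
leg = sqrt(2304) = 48.

48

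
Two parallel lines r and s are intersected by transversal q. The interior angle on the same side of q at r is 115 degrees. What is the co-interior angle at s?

Co-interior angles (same-side interior) formed by parallel lines and a transversal are supplementary (sum to 180 degrees).
The given angle is 115 degrees.
The co-interior angle = 180 - 115 = 65 degrees.

65 degrees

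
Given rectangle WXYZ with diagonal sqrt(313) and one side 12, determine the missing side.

b = sqrt(d^2 - a^2) = sqrt(313 - 144) = sqrt(169) = 13

13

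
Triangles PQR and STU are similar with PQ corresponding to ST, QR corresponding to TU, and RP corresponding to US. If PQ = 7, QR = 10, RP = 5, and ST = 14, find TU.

Similar triangles have proportional sides. Setting up the proportion:
ST / PQ = TU / QR
14 / 7 = TU / 10
TU = 10 * 14 / 7 = 20.

20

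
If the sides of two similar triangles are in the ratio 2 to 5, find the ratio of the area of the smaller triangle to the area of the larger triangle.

Area scales with the square of linear dimensions. If every length is multiplied by 2/5, then the area is multiplied by (2/5)^2 = 4/25.
The area ratio is 4:25.

4:25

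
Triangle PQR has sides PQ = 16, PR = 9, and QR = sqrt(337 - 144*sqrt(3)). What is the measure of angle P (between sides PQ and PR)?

cos(P) = (16² + 9² - (sqrt(337 - 144*sqrt(3)))²) / (2 × 16 × 9) = sqrt(3)/2, so P = arccos(sqrt(3)/2) = 30°.

30°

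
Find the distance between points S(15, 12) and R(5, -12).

d = sqrt((-10)^2 + (-24)^2) = sqrt(676) = 26

26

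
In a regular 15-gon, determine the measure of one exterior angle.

Each exterior angle of a regular n-gon is 360 / n.
For n = 15: 360 / 15 = 24 degrees.

24 degrees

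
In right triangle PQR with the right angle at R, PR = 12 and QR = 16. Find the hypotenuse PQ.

By the Pythagorean theorem: PQ^2 = PR^2 + QR^2
PQ^2 = 12^2 + 16^2 = 144 + 256 = 400
PQ = sqrt(400) = 20

20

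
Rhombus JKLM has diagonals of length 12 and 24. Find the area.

Area = (12 * 24) / 2 = 288 / 2 = 144

144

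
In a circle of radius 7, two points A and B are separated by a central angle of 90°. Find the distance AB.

Drop a perpendicular from the center to the chord, bisecting both the chord and the central angle.
Each half-chord = r sin(θ/2) = 7 sin(45°).
The full chord = 2 × 7 × sin(45°) = 7*sqrt(2).

7*sqrt(2)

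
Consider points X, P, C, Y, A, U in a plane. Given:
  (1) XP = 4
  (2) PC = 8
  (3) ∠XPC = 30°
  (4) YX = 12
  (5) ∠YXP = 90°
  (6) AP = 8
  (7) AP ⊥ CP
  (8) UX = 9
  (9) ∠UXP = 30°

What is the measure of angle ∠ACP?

Step 1: By the law of cosines on triangle CPA: CA² = 8² + 8² − 2·8·8·cos(90°) = 128, so CA = 8·√2.
Step 2: By the inverse law of cosines on triangle ACP: cos(∠ACP) = ((8·√2)² + 8² − 8²) / (2·8·√2·8) = 128/181.02 = 0.7071, so ∠ACP = 45°.

Therefore, the measure of angle ∠ACP = 45°.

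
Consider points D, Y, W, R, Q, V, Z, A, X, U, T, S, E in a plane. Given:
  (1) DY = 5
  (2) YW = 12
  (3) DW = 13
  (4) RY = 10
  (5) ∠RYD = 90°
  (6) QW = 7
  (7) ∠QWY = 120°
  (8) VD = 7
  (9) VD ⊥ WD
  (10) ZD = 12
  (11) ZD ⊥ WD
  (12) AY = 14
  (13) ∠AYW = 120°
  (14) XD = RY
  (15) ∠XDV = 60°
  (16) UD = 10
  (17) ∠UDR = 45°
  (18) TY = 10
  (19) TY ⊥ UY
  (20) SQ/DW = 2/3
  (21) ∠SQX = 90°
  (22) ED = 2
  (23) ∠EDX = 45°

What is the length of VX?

From the given relations: XD = RY = 10.
Step 1: By the law of cosines on triangle VDX: VX² = 7² + 10² − 2·7·10·cos(60°) = 79, so VX = √79.

Therefore, the length of VX = √79.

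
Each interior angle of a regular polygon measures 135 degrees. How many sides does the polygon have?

Each interior angle of a regular n-gon is (n - 2) * 180 / n.
Setting this equal to 135:
(n - 2) * 180 / n = 135
Each exterior angle = 180 - 135 = 45 degrees.
Since exterior angles sum to 360: n = 360 / 45 = 8.

8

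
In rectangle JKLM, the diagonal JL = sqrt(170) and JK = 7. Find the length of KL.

b = sqrt(d^2 - a^2) = sqrt(170 - 49) = sqrt(121) = 11

11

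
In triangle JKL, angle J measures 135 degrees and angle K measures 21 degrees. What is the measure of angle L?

Let angle L = x. Then 135 + 21 + x = 180.
x = 180 - 156 = 24 degrees.

24 degrees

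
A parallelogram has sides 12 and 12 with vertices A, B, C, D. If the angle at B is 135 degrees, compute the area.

Area = a * b * sin(theta)
Area = 12 * 12 * sin(135 degrees)
Area = 144 * sqrt(2)/2
Area = 72*sqrt(2)

72*sqrt(2)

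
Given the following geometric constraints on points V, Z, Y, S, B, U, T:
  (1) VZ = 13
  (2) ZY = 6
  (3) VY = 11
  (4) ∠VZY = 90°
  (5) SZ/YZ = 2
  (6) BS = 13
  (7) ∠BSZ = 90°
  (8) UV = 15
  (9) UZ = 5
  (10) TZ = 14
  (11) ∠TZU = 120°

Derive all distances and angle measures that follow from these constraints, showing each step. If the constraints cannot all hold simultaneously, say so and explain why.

These constraints are not satisfiable: (1), (2) and (4) already determine VY: by the law of cosines VY² = 13² + 6² − 2·13·6·cos(90°) = 205, so VY ≈ 14.32, which contradicts (3) VY = 11. No planar figure meets all of them, so nothing further can be derived.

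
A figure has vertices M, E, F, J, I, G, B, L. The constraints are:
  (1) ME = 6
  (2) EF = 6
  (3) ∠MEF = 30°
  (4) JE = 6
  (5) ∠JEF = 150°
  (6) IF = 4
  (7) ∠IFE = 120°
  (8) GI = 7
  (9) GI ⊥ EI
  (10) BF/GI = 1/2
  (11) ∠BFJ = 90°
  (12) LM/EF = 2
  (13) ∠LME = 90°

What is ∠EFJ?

Step 1: By the law of cosines on triangle FEJ: FJ² = 6² + 6² − 2·6·6·cos(150°) = 134.35, so FJ ≈ 11.59.
Step 2: By the inverse law of cosines on triangle EFJ: cos(∠EFJ) = (6² + 11.59² − 6²) / (2·6·11.59) = 134.35/139.09 = 0.9659, so ∠EFJ = 15°.

Therefore, the measure of angle ∠EFJ = 15°.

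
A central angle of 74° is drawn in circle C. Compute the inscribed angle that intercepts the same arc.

Inscribed angle = 74° / 2 = 37° (inscribed angle theorem).

37°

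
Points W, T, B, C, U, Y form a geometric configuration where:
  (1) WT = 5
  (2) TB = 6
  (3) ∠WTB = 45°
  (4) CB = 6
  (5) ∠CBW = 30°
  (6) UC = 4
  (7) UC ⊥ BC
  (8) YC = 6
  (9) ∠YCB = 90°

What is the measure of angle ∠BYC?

Step 1: By the law of cosines on triangle YCB: YB² = 6² + 6² − 2·6·6·cos(90°) = 72, so YB = 6·√2.
Step 2: By the inverse law of cosines on triangle BYC: cos(∠BYC) = ((6·√2)² + 6² − 6²) / (2·6·√2·6) = 72/101.82 = 0.7071, so ∠BYC = 45°.

Therefore, the measure of angle ∠BYC = 45°.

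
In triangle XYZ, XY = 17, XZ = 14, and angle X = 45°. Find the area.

When two sides and the included angle are known, the area formula is (1/2)ab sin(C).
The height from one side to the opposite vertex is 14 sin(45°) = 7*sqrt(2).
Area = (1/2) * 17 * 7*sqrt(2) = 119*sqrt(2)/2.

119*sqrt(2)/2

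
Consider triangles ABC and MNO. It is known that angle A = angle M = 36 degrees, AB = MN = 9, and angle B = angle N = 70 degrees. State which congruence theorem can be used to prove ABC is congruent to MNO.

The given information matches ASA: Two pairs of corresponding angles and the included side are equal (Angle-Side-Angle).

ASA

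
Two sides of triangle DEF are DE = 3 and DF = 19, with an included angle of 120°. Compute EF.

Law of cosines: EF^2 = 3^2 + 19^2 - 2(3)(19)cos(120°) = 427, so EF = sqrt(427).

sqrt(427)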